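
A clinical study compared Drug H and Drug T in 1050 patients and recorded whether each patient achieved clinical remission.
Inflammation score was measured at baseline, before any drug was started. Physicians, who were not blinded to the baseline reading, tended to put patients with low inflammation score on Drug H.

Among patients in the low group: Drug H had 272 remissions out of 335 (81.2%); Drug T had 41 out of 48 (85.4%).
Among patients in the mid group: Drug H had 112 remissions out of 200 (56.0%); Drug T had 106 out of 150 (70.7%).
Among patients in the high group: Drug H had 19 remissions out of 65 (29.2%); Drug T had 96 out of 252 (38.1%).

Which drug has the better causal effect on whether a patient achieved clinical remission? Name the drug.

Drug T

Nothing the drug does changes inflammation score; the imbalance is an allocation artefact. With inflammation score also predicting the outcome, the pooled figure is confounded, and the within-stratum comparison is the causal one.
Within each level — low: 81.2% vs 85.4%; mid: 56.0% vs 70.7%; high: 29.2% vs 38.1% — Drug T is higher every time.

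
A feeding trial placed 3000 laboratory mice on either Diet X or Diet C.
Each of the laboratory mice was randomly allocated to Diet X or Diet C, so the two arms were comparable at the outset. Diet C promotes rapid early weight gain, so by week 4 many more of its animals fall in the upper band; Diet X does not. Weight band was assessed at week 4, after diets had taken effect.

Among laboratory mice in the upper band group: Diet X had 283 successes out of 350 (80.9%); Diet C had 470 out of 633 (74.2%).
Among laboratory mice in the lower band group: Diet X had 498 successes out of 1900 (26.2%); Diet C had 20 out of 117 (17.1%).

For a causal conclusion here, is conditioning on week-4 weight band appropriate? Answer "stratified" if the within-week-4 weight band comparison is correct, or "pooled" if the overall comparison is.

pooled

Week-4 weight band is recorded after the diet and is itself shifted by it — it sits on the causal path from diet to outcome. Conditioning on a mediator would strip out part of the effect we want; the pooled comparison gives the total causal effect.
Pooled: Diet X 34.7% vs Diet C 65.3%; Diet C is higher overall.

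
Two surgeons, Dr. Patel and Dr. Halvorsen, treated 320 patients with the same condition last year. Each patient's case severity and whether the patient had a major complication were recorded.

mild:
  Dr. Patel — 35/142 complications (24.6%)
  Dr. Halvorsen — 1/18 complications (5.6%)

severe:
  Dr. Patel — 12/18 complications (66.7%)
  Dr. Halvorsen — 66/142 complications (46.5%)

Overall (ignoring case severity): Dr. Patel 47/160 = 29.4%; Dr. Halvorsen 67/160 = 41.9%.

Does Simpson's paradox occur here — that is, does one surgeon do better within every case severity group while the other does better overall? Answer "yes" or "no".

yes

Within each case severity level (mild 24.6% vs 5.6%; severe 66.7% vs 46.5%), Dr. Halvorsen has the lower rate every time. Pooled: 29.4% vs 41.9% — Dr. Patel has the lower rate overall. The two comparisons disagree.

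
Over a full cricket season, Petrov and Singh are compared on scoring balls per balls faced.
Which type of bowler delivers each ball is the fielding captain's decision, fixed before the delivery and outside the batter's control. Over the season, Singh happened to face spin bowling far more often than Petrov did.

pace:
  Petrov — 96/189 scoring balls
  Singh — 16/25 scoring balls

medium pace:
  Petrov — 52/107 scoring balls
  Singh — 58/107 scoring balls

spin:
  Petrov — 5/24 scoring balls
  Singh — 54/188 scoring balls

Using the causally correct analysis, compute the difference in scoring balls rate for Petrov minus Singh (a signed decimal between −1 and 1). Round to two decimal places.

-0.09

Bowling type differs across players for reasons unrelated to any effect of the player itself, and it separately predicts the outcome — a classic confounder. We must compare within bowling type levels.
Adjusting over the population distribution of bowling type: 0.334·(0.508−0.640) + 0.334·(0.486−0.542) + 0.331·(0.208−0.287) = -0.089.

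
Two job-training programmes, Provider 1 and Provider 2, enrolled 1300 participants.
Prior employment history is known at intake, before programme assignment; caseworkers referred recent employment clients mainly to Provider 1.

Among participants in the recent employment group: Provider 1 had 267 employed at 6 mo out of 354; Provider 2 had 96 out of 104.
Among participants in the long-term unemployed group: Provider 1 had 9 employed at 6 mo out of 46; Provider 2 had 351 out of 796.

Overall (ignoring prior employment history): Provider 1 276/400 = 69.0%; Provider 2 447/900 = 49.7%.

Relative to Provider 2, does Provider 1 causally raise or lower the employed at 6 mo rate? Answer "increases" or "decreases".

Nothing the programme does changes prior employment history; the imbalance is an allocation artefact. With prior employment history also predicting the outcome, the pooled figure is confounded, and the within-stratum comparison is the causal one.
Within each level — recent employment: 75.4% vs 92.3%; long-term unemployed: 19.6% vs 44.1% — Provider 2 is higher every time.

decreases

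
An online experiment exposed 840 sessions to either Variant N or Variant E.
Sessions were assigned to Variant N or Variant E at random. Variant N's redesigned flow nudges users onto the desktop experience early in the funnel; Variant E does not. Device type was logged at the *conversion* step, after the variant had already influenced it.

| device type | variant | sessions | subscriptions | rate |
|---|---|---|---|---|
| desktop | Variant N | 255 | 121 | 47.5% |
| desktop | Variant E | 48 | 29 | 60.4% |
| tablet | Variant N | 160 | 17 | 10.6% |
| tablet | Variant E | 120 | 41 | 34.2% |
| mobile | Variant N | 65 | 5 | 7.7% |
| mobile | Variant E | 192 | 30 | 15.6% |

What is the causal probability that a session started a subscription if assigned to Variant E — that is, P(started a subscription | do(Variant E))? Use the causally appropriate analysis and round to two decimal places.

Within every device type level Variant E has the higher rate, yet pooled Variant N does — Simpson's reversal.
Device type is recorded after the variant and is itself shifted by it — it sits on the causal path from variant to outcome. Conditioning on a mediator would strip out part of the effect we want; the pooled comparison gives the total causal effect.
So P(outcome | do(Variant E)) is just the pooled rate for Variant E: 100/360 = 0.278.

0.28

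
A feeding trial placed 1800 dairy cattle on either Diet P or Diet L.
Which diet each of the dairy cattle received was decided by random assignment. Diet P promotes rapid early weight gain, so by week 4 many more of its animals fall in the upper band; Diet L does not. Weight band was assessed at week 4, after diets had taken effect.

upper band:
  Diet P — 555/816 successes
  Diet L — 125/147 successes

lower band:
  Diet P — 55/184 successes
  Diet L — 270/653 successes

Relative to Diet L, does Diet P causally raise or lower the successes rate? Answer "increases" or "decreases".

increases

Week-4 weight band here is a post-treatment variable shaped by the diet; conditioning on it would introduce bias rather than remove it. The overall comparison is the causal one.
Pooled: Diet P 61.0% vs Diet L 49.4%; Diet P is higher overall.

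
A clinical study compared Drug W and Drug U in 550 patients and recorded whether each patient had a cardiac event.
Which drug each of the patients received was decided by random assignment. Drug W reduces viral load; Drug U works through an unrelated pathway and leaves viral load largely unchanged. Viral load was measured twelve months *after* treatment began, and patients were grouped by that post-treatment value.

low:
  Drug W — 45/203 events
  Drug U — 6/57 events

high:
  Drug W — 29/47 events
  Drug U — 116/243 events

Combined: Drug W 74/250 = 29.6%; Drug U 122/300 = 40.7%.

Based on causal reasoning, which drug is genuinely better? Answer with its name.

The stratified and pooled comparisons disagree (Drug U wins within each viral load; Drug W wins overall), so the answer turns on the causal role of viral load.
Viral load lies on the pathway drug → viral load → outcome, so adjusting for it blocks the indirect effect. For the total causal effect of drug, use the unadjusted pooled rates.
Pooled: Drug W 29.6% vs Drug U 40.7%; Drug W is lower overall.

Drug W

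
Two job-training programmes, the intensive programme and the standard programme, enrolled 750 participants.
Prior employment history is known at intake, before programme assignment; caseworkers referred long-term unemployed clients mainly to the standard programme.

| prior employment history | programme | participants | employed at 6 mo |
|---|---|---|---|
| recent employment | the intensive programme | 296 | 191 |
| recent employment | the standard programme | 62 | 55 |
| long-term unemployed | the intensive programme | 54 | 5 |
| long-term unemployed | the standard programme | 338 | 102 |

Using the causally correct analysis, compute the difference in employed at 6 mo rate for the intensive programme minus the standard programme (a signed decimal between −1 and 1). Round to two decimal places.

The stratified and pooled comparisons disagree (the standard programme wins within each prior employment history; the intensive programme wins overall), so the answer turns on the causal role of prior employment history.
Here prior employment history is a common cause — it drives both which programme a case falls under and the outcome. The crude comparison mixes populations; the stratum-specific rates are the causally relevant ones.
Adjusting over the population distribution of prior employment history: 0.477·(0.645−0.887) + 0.523·(0.093−0.302) = -0.225.

-0.22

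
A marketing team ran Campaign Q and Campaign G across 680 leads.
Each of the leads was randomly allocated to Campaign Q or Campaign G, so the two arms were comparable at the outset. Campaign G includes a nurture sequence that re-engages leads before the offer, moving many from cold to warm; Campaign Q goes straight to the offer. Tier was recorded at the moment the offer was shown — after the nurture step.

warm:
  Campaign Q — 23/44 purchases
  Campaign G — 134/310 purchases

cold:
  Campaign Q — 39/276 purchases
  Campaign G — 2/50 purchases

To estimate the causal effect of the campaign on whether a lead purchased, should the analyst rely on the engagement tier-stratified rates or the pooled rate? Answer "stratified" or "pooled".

pooled

The distribution of engagement tier is itself part of what the campaign does — it is an intermediate outcome. Holding it fixed would remove that part of the effect; the total effect is the pooled difference.
Pooled: Campaign Q 19.4% vs Campaign G 37.8%; Campaign G is higher overall.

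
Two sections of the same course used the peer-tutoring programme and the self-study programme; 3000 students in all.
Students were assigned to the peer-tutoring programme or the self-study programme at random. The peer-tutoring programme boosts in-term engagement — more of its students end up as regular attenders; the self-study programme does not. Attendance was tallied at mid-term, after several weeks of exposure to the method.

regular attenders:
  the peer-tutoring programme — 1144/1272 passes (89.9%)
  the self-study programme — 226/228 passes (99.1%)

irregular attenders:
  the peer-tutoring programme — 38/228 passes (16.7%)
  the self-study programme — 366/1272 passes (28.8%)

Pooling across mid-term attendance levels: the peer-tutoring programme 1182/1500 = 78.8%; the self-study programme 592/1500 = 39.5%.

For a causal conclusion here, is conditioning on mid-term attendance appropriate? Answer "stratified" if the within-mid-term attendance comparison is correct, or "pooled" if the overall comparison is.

The stratified and pooled comparisons disagree (the self-study programme wins within each mid-term attendance; the peer-tutoring programme wins overall), so the answer turns on the causal role of mid-term attendance.
Stratifying would compare teaching methods among students the teaching methods themselves sorted into mid-term attendance groups — a form of selection on an intermediate. The unconditioned pooled rates give the total causal effect.
Pooled: the peer-tutoring programme 78.8% vs the self-study programme 39.5%; the peer-tutoring programme is higher overall.

pooled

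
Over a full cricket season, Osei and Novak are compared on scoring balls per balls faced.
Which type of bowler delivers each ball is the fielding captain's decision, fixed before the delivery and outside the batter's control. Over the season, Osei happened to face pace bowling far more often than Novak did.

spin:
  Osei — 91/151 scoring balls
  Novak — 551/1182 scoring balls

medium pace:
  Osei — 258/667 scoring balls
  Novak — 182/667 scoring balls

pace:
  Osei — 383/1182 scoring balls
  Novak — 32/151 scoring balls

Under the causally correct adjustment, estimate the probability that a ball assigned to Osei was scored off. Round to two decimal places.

0.44

The stratified and pooled comparisons disagree (Osei wins within each bowling type; Novak wins overall), so the answer turns on the causal role of bowling type.
Bowling type is set before the player has any effect — it is not caused by the player — and it independently drives the outcome. That makes it a confounder, so the causal comparison is within bowling type levels.
Standardising Osei to the population bowling type mix: 0.333·91/151 + 0.334·258/667 + 0.333·383/1182 = 0.438.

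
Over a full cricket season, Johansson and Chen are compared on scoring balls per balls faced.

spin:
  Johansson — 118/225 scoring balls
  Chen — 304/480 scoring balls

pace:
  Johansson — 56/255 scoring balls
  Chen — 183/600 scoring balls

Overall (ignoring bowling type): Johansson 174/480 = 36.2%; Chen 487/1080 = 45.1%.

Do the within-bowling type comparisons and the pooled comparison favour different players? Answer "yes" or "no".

no

Within each bowling type level (spin 52.4% vs 63.3%; pace 22.0% vs 30.5%), Chen has the higher rate every time. Pooled: 36.2% vs 45.1% — Chen has the higher rate overall. They agree.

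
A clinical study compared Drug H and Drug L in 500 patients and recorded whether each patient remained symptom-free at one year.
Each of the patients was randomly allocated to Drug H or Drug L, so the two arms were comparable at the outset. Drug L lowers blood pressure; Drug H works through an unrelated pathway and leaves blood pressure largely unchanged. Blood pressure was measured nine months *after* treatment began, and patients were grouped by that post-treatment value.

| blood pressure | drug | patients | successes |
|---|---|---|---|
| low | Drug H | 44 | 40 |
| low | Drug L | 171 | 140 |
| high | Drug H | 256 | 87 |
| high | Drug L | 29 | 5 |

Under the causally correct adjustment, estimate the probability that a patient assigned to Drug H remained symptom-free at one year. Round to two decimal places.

The blood pressure-specific comparison favours Drug H throughout, but the pooled figures favour Drug L. The question is whether to condition on blood pressure.
Because the drug influences blood pressure, blood pressure is a post-treatment mediator, not a confounder. Stratifying on it would bias the estimate; the causal effect is the crude pooled difference.
So P(outcome | do(Drug H)) is just the pooled rate for Drug H: 127/300 = 0.423.

0.42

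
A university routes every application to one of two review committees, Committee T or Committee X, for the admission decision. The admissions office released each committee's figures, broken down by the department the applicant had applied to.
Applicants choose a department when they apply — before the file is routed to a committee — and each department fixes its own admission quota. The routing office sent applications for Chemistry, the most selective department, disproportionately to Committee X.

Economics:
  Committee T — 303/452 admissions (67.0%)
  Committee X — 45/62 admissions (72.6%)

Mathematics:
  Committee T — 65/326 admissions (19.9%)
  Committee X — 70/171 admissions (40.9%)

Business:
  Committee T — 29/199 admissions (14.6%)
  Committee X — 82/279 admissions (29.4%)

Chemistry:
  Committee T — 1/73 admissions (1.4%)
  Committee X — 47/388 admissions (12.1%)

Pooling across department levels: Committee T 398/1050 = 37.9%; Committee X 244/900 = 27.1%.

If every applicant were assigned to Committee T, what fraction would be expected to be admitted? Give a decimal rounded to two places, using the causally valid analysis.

The imbalance in department arose from how applicants were allocated, not from anything the review committee did; and department independently affects the outcome. The pooled gap is confounded — condition on department.
Standardising Committee T to the population department mix: 0.264·303/452 + 0.255·65/326 + 0.245·29/199 + 0.236·1/73 = 0.266.

0.27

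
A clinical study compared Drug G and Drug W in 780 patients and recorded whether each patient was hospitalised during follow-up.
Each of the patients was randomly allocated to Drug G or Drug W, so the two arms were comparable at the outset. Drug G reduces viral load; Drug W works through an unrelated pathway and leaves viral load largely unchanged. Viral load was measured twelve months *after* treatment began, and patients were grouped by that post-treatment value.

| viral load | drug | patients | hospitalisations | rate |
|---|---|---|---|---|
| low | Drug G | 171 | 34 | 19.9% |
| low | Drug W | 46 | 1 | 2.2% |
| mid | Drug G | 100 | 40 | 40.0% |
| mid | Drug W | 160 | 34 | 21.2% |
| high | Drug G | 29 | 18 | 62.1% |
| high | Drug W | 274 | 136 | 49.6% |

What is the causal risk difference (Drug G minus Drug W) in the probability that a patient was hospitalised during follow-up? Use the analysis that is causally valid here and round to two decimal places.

-0.05

Within every viral load level Drug W has the lower rate, yet pooled Drug G does — Simpson's reversal.
Viral load lies on the pathway drug → viral load → outcome, so adjusting for it blocks the indirect effect. For the total causal effect of drug, use the unadjusted pooled rates.
The causal difference is the pooled difference: 0.307 − 0.356 = -0.050.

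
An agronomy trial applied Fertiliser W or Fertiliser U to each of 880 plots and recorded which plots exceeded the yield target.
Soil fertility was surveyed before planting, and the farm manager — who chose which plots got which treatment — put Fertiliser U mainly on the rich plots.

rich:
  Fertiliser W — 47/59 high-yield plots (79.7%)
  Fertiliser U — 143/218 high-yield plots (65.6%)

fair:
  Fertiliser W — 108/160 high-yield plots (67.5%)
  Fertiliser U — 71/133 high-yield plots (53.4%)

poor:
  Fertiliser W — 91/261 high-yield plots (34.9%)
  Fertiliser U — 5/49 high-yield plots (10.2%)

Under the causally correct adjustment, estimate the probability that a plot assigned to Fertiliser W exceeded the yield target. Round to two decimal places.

Soil fertility is set before the fertiliser has any effect — it is not caused by the fertiliser — and it independently drives the outcome. That makes it a confounder, so the causal comparison is within soil fertility levels.
Standardising Fertiliser W to the population soil fertility mix: 0.315·47/59 + 0.333·108/160 + 0.352·91/261 = 0.598.

0.60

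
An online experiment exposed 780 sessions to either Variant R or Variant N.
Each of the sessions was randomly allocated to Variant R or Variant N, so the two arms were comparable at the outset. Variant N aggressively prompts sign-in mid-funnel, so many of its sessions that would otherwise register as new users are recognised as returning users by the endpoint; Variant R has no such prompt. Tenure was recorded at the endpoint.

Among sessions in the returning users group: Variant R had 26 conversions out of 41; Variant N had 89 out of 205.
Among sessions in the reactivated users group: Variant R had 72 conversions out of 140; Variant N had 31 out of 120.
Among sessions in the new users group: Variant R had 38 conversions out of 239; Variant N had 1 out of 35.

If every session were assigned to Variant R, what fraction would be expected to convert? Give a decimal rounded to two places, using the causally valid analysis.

The distribution of user tenure is itself part of what the variant does — it is an intermediate outcome. Holding it fixed would remove that part of the effect; the total effect is the pooled difference.
So P(outcome | do(Variant R)) is just the pooled rate for Variant R: 136/420 = 0.324.

0.32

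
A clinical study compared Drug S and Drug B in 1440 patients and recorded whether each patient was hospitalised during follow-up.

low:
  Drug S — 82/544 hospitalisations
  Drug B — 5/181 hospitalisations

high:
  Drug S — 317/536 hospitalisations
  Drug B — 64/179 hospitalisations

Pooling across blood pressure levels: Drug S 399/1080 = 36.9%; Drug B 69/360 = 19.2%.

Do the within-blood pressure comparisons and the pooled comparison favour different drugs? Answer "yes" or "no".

Within each blood pressure level (low 15.1% vs 2.8%; high 59.1% vs 35.8%), Drug B has the lower rate every time. Pooled: 36.9% vs 19.2% — Drug B has the lower rate overall. They agree.

no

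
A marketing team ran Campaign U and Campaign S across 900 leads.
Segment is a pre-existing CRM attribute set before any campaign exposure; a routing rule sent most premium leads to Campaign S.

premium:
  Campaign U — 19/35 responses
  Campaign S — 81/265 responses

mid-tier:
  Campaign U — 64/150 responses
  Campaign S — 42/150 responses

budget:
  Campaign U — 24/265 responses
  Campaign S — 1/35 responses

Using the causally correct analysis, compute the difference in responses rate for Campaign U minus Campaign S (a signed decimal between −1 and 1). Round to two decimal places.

Within every customer segment level Campaign U has the higher rate, yet pooled Campaign S does — Simpson's reversal.
Customer segment is set before the campaign has any effect — it is not caused by the campaign — and it independently drives the outcome. That makes it a confounder, so the causal comparison is within customer segment levels.
Adjusting over the population distribution of customer segment: 0.333·(0.543−0.306) + 0.333·(0.427−0.280) + 0.333·(0.091−0.029) = +0.149.

+0.15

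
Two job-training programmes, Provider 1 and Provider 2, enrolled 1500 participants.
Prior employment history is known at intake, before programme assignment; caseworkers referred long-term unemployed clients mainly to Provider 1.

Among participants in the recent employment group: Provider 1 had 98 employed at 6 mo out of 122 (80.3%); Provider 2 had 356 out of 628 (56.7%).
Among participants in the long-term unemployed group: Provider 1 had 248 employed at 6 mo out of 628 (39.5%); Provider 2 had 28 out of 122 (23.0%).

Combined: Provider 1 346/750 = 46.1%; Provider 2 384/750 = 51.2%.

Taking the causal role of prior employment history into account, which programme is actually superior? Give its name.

Provider 1

Prior employment history satisfies the back-door criterion: it is not a descendant of the programme, and it blocks the spurious path from programme to outcome. Adjusting for it (i.e., using the within-prior employment history rates) gives the causal effect.
Within each level — recent employment: 80.3% vs 56.7%; long-term unemployed: 39.5% vs 23.0% — Provider 1 is higher every time.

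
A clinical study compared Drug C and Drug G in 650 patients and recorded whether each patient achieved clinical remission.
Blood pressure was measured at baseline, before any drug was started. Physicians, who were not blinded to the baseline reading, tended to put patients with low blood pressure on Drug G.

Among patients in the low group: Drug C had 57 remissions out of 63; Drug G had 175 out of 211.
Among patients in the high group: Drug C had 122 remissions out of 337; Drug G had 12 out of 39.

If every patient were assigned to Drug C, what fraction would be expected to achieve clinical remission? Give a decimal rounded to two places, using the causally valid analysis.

0.59

Drug C is higher inside every blood pressure stratum but Drug G is higher in aggregate. Whether to stratify depends on how blood pressure relates to the drug.
Blood pressure satisfies the back-door criterion: it is not a descendant of the drug, and it blocks the spurious path from drug to outcome. Adjusting for it (i.e., using the within-blood pressure rates) gives the causal effect.
Standardising Drug C to the population blood pressure mix: 0.422·57/63 + 0.578·122/337 = 0.591.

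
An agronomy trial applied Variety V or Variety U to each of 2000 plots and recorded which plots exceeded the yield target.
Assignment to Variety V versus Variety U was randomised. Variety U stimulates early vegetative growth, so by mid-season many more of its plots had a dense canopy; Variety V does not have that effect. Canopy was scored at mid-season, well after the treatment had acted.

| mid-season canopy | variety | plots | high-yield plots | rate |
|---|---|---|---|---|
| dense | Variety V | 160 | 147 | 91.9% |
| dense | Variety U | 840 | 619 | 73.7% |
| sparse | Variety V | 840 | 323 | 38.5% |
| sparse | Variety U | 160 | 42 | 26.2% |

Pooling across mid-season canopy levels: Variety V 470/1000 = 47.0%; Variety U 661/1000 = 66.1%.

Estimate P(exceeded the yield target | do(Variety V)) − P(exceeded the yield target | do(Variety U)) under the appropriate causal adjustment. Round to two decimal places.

-0.19

Mid-season canopy here is a post-treatment variable shaped by the variety; conditioning on it would introduce bias rather than remove it. The overall comparison is the causal one.
The causal difference is the pooled difference: 0.470 − 0.661 = -0.191.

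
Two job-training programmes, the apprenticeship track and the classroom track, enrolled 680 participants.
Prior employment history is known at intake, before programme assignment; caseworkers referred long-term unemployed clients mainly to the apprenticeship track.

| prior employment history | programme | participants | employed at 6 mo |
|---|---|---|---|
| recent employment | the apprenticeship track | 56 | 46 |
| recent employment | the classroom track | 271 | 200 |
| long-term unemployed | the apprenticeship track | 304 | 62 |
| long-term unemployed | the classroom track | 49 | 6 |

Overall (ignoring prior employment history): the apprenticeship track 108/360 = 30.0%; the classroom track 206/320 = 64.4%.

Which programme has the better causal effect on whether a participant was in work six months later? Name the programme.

the apprenticeship track

The stratified and pooled comparisons disagree (the apprenticeship track wins within each prior employment history; the classroom track wins overall), so the answer turns on the causal role of prior employment history.
Prior employment history satisfies the back-door criterion: it is not a descendant of the programme, and it blocks the spurious path from programme to outcome. Adjusting for it (i.e., using the within-prior employment history rates) gives the causal effect.
Within each level — recent employment: 82.1% vs 73.8%; long-term unemployed: 20.4% vs 12.2% — the apprenticeship track is higher every time.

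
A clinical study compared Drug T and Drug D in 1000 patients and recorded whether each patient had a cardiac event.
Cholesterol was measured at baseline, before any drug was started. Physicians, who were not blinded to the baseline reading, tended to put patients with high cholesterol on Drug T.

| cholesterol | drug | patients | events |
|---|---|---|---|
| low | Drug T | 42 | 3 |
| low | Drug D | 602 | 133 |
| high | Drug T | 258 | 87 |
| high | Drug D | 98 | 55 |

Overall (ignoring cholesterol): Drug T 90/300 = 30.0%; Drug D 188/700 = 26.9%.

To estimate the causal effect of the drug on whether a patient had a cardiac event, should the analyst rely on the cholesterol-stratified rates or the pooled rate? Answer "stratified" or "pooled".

stratified

Cholesterol satisfies the back-door criterion: it is not a descendant of the drug, and it blocks the spurious path from drug to outcome. Adjusting for it (i.e., using the within-cholesterol rates) gives the causal effect.
Within each level — low: 7.1% vs 22.1%; high: 33.7% vs 56.1% — Drug T is lower every time.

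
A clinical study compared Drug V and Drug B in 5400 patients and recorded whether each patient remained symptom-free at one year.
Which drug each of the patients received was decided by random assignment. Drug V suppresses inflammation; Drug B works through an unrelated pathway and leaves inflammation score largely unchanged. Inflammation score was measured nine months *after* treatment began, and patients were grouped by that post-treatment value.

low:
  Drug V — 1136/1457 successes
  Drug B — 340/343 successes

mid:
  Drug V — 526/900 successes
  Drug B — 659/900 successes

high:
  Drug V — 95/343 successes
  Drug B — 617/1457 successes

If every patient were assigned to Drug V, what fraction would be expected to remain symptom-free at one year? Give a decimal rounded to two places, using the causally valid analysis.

0.65

Inflammation score lies on the pathway drug → inflammation score → outcome, so adjusting for it blocks the indirect effect. For the total causal effect of drug, use the unadjusted pooled rates.
So P(outcome | do(Drug V)) is just the pooled rate for Drug V: 1757/2700 = 0.651.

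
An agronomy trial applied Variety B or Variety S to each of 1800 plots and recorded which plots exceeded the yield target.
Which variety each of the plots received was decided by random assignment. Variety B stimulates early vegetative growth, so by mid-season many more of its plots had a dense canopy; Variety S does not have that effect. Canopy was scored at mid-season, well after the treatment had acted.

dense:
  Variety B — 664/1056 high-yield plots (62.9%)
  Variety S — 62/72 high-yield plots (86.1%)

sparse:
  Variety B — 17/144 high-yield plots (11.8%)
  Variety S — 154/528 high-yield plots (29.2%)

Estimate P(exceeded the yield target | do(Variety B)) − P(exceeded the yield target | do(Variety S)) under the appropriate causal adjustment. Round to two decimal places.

Mid-season canopy lies on the pathway variety → mid-season canopy → outcome, so adjusting for it blocks the indirect effect. For the total causal effect of variety, use the unadjusted pooled rates.
The causal difference is the pooled difference: 0.568 − 0.360 = +0.207.

+0.21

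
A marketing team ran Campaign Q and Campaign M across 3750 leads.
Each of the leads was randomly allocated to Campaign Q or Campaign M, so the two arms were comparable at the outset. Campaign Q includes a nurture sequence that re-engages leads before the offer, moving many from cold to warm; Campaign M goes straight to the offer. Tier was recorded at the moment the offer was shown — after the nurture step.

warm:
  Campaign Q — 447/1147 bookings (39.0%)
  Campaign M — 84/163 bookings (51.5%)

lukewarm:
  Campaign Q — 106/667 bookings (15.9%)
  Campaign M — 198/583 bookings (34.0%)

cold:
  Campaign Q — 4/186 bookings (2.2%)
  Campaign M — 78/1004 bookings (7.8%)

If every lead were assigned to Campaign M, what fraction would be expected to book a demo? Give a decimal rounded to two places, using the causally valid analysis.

The distribution of engagement tier is itself part of what the campaign does — it is an intermediate outcome. Holding it fixed would remove that part of the effect; the total effect is the pooled difference.
So P(outcome | do(Campaign M)) is just the pooled rate for Campaign M: 360/1750 = 0.206.

0.21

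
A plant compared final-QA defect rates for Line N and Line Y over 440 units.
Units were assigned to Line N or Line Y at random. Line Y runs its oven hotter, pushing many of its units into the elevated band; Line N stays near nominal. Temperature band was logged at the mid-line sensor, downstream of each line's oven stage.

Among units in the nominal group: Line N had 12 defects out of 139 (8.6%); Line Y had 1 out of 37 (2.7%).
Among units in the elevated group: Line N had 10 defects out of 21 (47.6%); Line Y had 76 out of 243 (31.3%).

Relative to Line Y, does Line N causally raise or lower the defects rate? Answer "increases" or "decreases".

Line Y is lower inside every in-process temperature band stratum but Line N is lower in aggregate. Whether to stratify depends on how in-process temperature band relates to the line.
In-process temperature band here is a post-treatment variable shaped by the line; conditioning on it would introduce bias rather than remove it. The overall comparison is the causal one.
Pooled: Line N 13.8% vs Line Y 27.5%; Line N is lower overall.

decreases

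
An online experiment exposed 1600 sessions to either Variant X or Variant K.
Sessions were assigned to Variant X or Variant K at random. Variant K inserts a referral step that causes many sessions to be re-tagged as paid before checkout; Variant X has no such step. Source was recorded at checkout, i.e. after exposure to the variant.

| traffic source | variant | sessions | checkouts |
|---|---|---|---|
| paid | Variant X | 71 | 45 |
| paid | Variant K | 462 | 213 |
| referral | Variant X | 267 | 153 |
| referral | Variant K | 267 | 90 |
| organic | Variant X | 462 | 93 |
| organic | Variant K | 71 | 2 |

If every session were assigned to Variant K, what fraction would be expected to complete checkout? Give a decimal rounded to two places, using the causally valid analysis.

Because the variant influences traffic source, traffic source is a post-treatment mediator, not a confounder. Stratifying on it would bias the estimate; the causal effect is the crude pooled difference.
So P(outcome | do(Variant K)) is just the pooled rate for Variant K: 305/800 = 0.381.

0.38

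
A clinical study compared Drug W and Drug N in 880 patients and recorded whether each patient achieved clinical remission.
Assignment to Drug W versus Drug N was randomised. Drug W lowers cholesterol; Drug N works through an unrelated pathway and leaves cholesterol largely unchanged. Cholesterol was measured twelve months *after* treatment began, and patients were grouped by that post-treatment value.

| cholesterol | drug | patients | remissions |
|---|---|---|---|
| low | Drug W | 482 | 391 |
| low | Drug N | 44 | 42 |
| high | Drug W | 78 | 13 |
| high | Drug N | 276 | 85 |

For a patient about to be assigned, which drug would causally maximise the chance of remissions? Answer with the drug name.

Cholesterol is recorded after the drug and is itself shifted by it — it sits on the causal path from drug to outcome. Conditioning on a mediator would strip out part of the effect we want; the pooled comparison gives the total causal effect.
Pooled: Drug W 72.1% vs Drug N 39.7%; Drug W is higher overall.

Drug W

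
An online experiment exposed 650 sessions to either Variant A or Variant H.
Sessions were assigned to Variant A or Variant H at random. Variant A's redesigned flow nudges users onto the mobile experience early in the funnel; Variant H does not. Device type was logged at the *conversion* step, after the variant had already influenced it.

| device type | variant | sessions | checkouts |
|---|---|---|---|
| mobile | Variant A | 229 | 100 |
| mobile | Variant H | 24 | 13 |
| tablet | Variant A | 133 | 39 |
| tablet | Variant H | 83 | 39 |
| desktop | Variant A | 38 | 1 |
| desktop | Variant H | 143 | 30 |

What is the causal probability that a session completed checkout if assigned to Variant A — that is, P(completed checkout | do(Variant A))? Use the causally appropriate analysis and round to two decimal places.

0.35

Stratifying would compare variants among sessions the variants themselves sorted into device type groups — a form of selection on an intermediate. The unconditioned pooled rates give the total causal effect.
So P(outcome | do(Variant A)) is just the pooled rate for Variant A: 140/400 = 0.350.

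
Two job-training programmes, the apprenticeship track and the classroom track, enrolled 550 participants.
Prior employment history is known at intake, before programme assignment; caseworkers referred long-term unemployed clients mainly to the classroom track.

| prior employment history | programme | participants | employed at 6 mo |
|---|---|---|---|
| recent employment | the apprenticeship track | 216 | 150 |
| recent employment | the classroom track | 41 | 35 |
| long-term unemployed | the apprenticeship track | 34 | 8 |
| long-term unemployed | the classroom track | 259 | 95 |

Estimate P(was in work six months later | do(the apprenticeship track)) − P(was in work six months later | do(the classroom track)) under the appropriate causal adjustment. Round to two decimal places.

-0.14

The prior employment history-specific comparison favours the classroom track throughout, but the pooled figures favour the apprenticeship track. The question is whether to condition on prior employment history.
Here prior employment history is a common cause — it drives both which programme a case falls under and the outcome. The crude comparison mixes populations; the stratum-specific rates are the causally relevant ones.
Adjusting over the population distribution of prior employment history: 0.467·(0.694−0.854) + 0.533·(0.235−0.367) = -0.144.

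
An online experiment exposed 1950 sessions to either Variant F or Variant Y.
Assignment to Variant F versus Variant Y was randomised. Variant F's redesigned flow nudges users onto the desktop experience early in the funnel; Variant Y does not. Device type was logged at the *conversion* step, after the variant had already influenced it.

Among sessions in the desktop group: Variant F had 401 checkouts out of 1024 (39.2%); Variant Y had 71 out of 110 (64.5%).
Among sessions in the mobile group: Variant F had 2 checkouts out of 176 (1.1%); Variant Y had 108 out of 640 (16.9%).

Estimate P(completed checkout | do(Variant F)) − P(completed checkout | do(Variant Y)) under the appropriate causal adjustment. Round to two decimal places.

Variant Y is higher inside every device type stratum but Variant F is higher in aggregate. Whether to stratify depends on how device type relates to the variant.
Device type lies on the pathway variant → device type → outcome, so adjusting for it blocks the indirect effect. For the total causal effect of variant, use the unadjusted pooled rates.
The causal difference is the pooled difference: 0.336 − 0.239 = +0.097.

+0.10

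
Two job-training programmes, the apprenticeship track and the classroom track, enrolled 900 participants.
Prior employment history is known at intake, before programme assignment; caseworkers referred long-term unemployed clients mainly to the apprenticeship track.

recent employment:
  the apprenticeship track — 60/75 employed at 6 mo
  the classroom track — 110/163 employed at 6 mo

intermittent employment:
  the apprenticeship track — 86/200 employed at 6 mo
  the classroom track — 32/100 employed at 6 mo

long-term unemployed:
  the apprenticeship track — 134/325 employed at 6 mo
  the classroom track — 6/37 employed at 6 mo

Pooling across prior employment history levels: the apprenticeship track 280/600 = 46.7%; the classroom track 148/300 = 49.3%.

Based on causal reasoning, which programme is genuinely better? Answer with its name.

Nothing the programme does changes prior employment history; the imbalance is an allocation artefact. With prior employment history also predicting the outcome, the pooled figure is confounded, and the within-stratum comparison is the causal one.
Within each level — recent employment: 80.0% vs 67.5%; intermittent employment: 43.0% vs 32.0%; long-term unemployed: 41.2% vs 16.2% — the apprenticeship track is higher every time.

the apprenticeship track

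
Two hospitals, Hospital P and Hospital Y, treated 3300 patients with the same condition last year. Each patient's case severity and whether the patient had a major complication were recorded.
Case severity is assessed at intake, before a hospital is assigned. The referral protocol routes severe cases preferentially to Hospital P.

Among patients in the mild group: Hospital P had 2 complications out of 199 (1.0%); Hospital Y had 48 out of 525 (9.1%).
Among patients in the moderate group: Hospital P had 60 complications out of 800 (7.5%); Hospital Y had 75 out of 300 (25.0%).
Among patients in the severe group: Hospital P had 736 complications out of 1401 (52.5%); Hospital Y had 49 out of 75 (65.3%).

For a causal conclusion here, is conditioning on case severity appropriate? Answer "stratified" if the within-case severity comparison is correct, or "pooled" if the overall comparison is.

Nothing the hospital does changes case severity; the imbalance is an allocation artefact. With case severity also predicting the outcome, the pooled figure is confounded, and the within-stratum comparison is the causal one.
Within each level — mild: 1.0% vs 9.1%; moderate: 7.5% vs 25.0%; severe: 52.5% vs 65.3% — Hospital P is lower every time.

stratified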